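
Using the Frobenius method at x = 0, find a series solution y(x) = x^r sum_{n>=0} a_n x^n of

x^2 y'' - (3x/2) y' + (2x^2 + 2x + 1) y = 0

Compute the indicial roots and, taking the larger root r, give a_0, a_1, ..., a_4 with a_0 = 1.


Write in Frobenius form y'' + (p(x)/x) y' + (q(x)/x^2) y = 0:
  p(x) = -3/2,  q(x) = 2x^2 + 2x + 1.
Indicial equation: r(r-1) + (-3/2) r + (1) = 0 -> roots r_1 = 2, r_2 = 1/2.
Take r = r_1 = 2. Let y(x) = x^r sum_{n>=0} a_n x^n with a_0 = 1.
Substitute y = x^r sum a_n x^n and match x^{r+n}. The recurrence is
  D(n) a_n + 2 a_{n-1} + 2 a_{n-2} = 0,  where D(n) = (r+n)(r+n-1) + (-3/2)(r+n) + (1).
  a_n = [-2 a_{n-1} - 2 a_{n-2}] / D(n).
Since the indicial polynomial factors as (r - r_1)(r - r_2), D(n) = (r_1 + n - r_1)(r_1 + n - r_2) = n(n + 3/2).
Evaluating step by step (a_0 = 1):
  n = 1: D(1) = 1(1 + 3/2) = 5/2; numerator = -2(1) = -2; a_1 = (-2)/(5/2) = -4/5
  n = 2: D(2) = 2(2 + 3/2) = 7; numerator = -2(-4/5) - 2(1) = -2/5; a_2 = (-2/5)/(7) = -2/35
  n = 3: D(3) = 3(3 + 3/2) = 27/2; numerator = -2(-2/35) - 2(-4/5) = 12/7; a_3 = (12/7)/(27/2) = 8/63
  n = 4: D(4) = 4(4 + 3/2) = 22; numerator = -2(8/63) - 2(-2/35) = -44/315; a_4 = (-44/315)/(22) = -2/315

r = 2; a_0 = 1; a_1 = -4/5; a_2 = -2/35; a_3 = 8/63; a_4 = -2/315


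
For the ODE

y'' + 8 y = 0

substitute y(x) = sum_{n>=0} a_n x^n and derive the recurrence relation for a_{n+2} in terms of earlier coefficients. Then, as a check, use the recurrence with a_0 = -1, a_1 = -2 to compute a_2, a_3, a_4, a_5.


Substitute y = sum_n a_n x^n into y'' + (const) y = 0.
y''(x) = sum_{n>=0} (n+2)(n+1) a_{n+2} x^n.
The ODE becomes sum_n [(n+2)(n+1) a_{n+2} + 8 a_n] x^n = 0.
Setting each coefficient to zero gives the recurrence:
  (n+2)(n+1) a_{n+2} + 8 a_n = 0,
  a_{n+2} = -8 / ((n+1)(n+2)) a_n.

Check with a_0 = -1, a_1 = -2 (apply the recurrence for n = 0, 1, 2, 3): a_0 = -1, a_1 = -2, a_2 = 4, a_3 = 8/3, a_4 = -8/3, a_5 = -16/15.

a_{n+2} = -8/((n+1)(n+2)) * a_n; check: a_0 = -1, a_1 = -2, a_2 = 4, a_3 = 8/3, a_4 = -8/3, a_5 = -16/15


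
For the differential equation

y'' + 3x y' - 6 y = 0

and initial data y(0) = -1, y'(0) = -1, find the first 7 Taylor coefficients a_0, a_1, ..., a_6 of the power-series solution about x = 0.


Ansatz: y(x) = sum_{n>=0} a_n x^n, so y'(x) = sum_{n>=1} n a_n x^(n-1) and y''(x) = sum_{n>=2} n(n-1) a_n x^(n-2).
Substitute into P(x) y'' + Q(x) y' + R(x) y = 0 with P(x) = 1, Q(x) = 3x, R(x) = -6, and match powers of x.
Initial conditions: a_0 = -1, a_1 = -1.
Setting the coefficient of each power of x to zero and solving order by order (substituting the coefficients already found):
  x^0: 2 a_2 - 6 a_0 = 0  ->  2 a_2 = 6 a_0 = -6  ->  a_2 = -3
  x^1: 6 a_3 - 3 a_1 = 0  ->  6 a_3 = 3 a_1 = -3  ->  a_3 = -1/2
  x^2: 12 a_4 = 0  ->  a_4 = 0
  x^3: 20 a_5 + 3 a_3 = 0  ->  20 a_5 = -3 a_3 = 3/2  ->  a_5 = 3/40
  x^4: 30 a_6 + 6 a_4 = 0  ->  30 a_6 = -6 a_4 = 0  ->  a_6 = 0
Truncated series: y(x) = -1 - x - 3 x^2 - (1/2) x^3 + (3/40) x^5 + O(x^7).

a_0 = -1; a_1 = -1; a_2 = -3; a_3 = -1/2; a_4 = 0; a_5 = 3/40; a_6 = 0


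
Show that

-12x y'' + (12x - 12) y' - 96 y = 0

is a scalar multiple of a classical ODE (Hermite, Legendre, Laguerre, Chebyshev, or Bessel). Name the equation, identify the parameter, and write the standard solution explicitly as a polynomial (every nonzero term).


All three coefficients share the factor -12; dividing through by -12 gives  x y'' + (1 - x) y' + 8 y = 0.
This matches the Laguerre equation x y'' + (1 - x) y' + n y = 0 with n = 8; the polynomial solution is L_8(x).
With y = sum_k a_k x^k, matching x^k gives (k+1)k a_{k+1} + (k+1) a_{k+1} - k a_k + n a_k = 0, i.e. (k+1)^2 a_{k+1} = (k - n) a_k = (k - 8) a_k. The right side vanishes at k = 8, so the series terminates at degree 8.
Standard normalization L_n(0) = 1 gives a_0 = 1. Work upward with a_{k+1} = (k - 8) a_k / (k+1)^2:
  a_1 = (0 - 8)(1) / 1^2 = -8/1 = -8
  a_2 = (1 - 8)(-8) / 2^2 = 56/4 = 14
  a_3 = (2 - 8)(14) / 3^2 = -84/9 = -28/3
  a_4 = (3 - 8)(-28/3) / 4^2 = (140/3)/16 = 35/12
  a_5 = (4 - 8)(35/12) / 5^2 = (-35/3)/25 = -7/15
  a_6 = (5 - 8)(-7/15) / 6^2 = (7/5)/36 = 7/180
  a_7 = (6 - 8)(7/180) / 7^2 = (-7/90)/49 = -1/630
  a_8 = (7 - 8)(-1/630) / 8^2 = (1/630)/64 = 1/40320
Hence L_8(x) = x^8/40320 - x^7/630 + 7 x^6/180 - 7 x^5/15 + 35 x^4/12 - 28 x^3/3 + 14 x^2 - 8 x + 1.

L_8(x); series = x^8/40320 - x^7/630 + 7 x^6/180 - 7 x^5/15 + 35 x^4/12 - 28 x^3/3 + 14 x^2 - 8 x + 1


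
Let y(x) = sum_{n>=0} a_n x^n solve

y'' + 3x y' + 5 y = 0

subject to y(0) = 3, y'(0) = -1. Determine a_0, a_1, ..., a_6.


Ansatz: y(x) = sum_{n>=0} a_n x^n, so y'(x) = sum_{n>=1} n a_n x^(n-1) and y''(x) = sum_{n>=2} n(n-1) a_n x^(n-2).
Substitute into P(x) y'' + Q(x) y' + R(x) y = 0 with P(x) = 1, Q(x) = 3x, R(x) = 5, and match powers of x.
Initial conditions: a_0 = 3, a_1 = -1.
Setting the coefficient of each power of x to zero and solving order by order (substituting the coefficients already found):
  x^0: 2 a_2 + 5 a_0 = 0  ->  2 a_2 = -5 a_0 = -15  ->  a_2 = -15/2
  x^1: 6 a_3 + 8 a_1 = 0  ->  6 a_3 = -8 a_1 = 8  ->  a_3 = 4/3
  x^2: 12 a_4 + 11 a_2 = 0  ->  12 a_4 = -11 a_2 = 165/2  ->  a_4 = 55/8
  x^3: 20 a_5 + 14 a_3 = 0  ->  20 a_5 = -14 a_3 = -56/3  ->  a_5 = -14/15
  x^4: 30 a_6 + 17 a_4 = 0  ->  30 a_6 = -17 a_4 = -935/8  ->  a_6 = -187/48
Truncated series: y(x) = 3 - x - (15/2) x^2 + (4/3) x^3 + (55/8) x^4 - (14/15) x^5 - (187/48) x^6 + O(x^7).

a_0 = 3; a_1 = -1; a_2 = -15/2; a_3 = 4/3; a_4 = 55/8; a_5 = -14/15; a_6 = -187/48


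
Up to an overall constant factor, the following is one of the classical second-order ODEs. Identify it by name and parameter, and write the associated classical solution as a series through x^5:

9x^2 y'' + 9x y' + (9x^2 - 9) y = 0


All three coefficients share the factor 9; dividing through by 9 gives  x^2 y'' + x y' + (x^2 - 1) y = 0.
This matches the Bessel equation x^2 y'' + x y' + (x^2 - nu^2) y = 0 with nu^2 = 1, so nu = 1; the solution bounded at x = 0 is J_1(x).
Frobenius at x = 0: indicial roots ±nu; for r = nu the recurrence k(k + 2nu) c_k = -c_{k-2} gives the standard series J_nu(x) = sum_{k>=0} (-1)^k / (k! (k+nu)!) (x/2)^(2k+nu). Evaluate the first 3 terms:
  k = 0: (-1)^0 / (0! * 1! * 2^1) x^1 = 1/(1*1*2) x^1 = (1/2) x^1
  k = 1: (-1)^1 / (1! * 2! * 2^3) x^3 = -1/(1*2*8) x^3 = (-1/16) x^3
  k = 2: (-1)^2 / (2! * 3! * 2^5) x^5 = 1/(2*6*32) x^5 = (1/384) x^5
Hence J_1(x) = x^5/384 - x^3/16 + x/2 + ....

J_1(x); series = x^5/384 - x^3/16 + x/2


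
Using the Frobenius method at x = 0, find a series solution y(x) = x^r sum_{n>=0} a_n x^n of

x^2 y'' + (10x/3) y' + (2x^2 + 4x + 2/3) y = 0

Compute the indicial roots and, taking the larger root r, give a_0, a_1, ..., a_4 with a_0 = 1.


Write in Frobenius form y'' + (p(x)/x) y' + (q(x)/x^2) y = 0:
  p(x) = 10/3,  q(x) = 2x^2 + 4x + 2/3.
Indicial equation: r(r-1) + (10/3) r + (2/3) = 0 -> roots r_1 = -1/3, r_2 = -2.
Take r = r_1 = -1/3. Let y(x) = x^r sum_{n>=0} a_n x^n with a_0 = 1.
Substitute y = x^r sum a_n x^n and match x^{r+n}. The recurrence is
  D(n) a_n + 4 a_{n-1} + 2 a_{n-2} = 0,  where D(n) = (r+n)(r+n-1) + (10/3)(r+n) + (2/3).
  a_n = [-4 a_{n-1} - 2 a_{n-2}] / D(n).
Since the indicial polynomial factors as (r - r_1)(r - r_2), D(n) = (r_1 + n - r_1)(r_1 + n - r_2) = n(n + 5/3).
Evaluating step by step (a_0 = 1):
  n = 1: D(1) = 1(1 + 5/3) = 8/3; numerator = -4(1) = -4; a_1 = (-4)/(8/3) = -3/2
  n = 2: D(2) = 2(2 + 5/3) = 22/3; numerator = -4(-3/2) - 2(1) = 4; a_2 = (4)/(22/3) = 6/11
  n = 3: D(3) = 3(3 + 5/3) = 14; numerator = -4(6/11) - 2(-3/2) = 9/11; a_3 = (9/11)/(14) = 9/154
  n = 4: D(4) = 4(4 + 5/3) = 68/3; numerator = -4(9/154) - 2(6/11) = -102/77; a_4 = (-102/77)/(68/3) = -9/154

r = -1/3; a_0 = 1; a_1 = -3/2; a_2 = 6/11; a_3 = 9/154; a_4 = -9/154


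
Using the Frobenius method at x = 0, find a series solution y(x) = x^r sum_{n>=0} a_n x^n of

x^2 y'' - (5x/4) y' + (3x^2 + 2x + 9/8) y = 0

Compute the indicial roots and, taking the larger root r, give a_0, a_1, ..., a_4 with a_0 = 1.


Write in Frobenius form y'' + (p(x)/x) y' + (q(x)/x^2) y = 0:
  p(x) = -5/4,  q(x) = 3x^2 + 2x + 9/8.
Indicial equation: r(r-1) + (-5/4) r + (9/8) = 0 -> roots r_1 = 3/2, r_2 = 3/4.
Take r = r_1 = 3/2. Let y(x) = x^r sum_{n>=0} a_n x^n with a_0 = 1.
Substitute y = x^r sum a_n x^n and match x^{r+n}. The recurrence is
  D(n) a_n + 2 a_{n-1} + 3 a_{n-2} = 0,  where D(n) = (r+n)(r+n-1) + (-5/4)(r+n) + (9/8).
  a_n = [-2 a_{n-1} - 3 a_{n-2}] / D(n).
Since the indicial polynomial factors as (r - r_1)(r - r_2), D(n) = (r_1 + n - r_1)(r_1 + n - r_2) = n(n + 3/4).
Evaluating step by step (a_0 = 1):
  n = 1: D(1) = 1(1 + 3/4) = 7/4; numerator = -2(1) = -2; a_1 = (-2)/(7/4) = -8/7
  n = 2: D(2) = 2(2 + 3/4) = 11/2; numerator = -2(-8/7) - 3(1) = -5/7; a_2 = (-5/7)/(11/2) = -10/77
  n = 3: D(3) = 3(3 + 3/4) = 45/4; numerator = -2(-10/77) - 3(-8/7) = 284/77; a_3 = (284/77)/(45/4) = 1136/3465
  n = 4: D(4) = 4(4 + 3/4) = 19; numerator = -2(1136/3465) - 3(-10/77) = -922/3465; a_4 = (-922/3465)/(19) = -922/65835

r = 3/2; a_0 = 1; a_1 = -8/7; a_2 = -10/77; a_3 = 1136/3465; a_4 = -922/65835


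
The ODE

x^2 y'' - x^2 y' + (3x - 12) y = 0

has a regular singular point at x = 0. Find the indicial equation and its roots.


Divide by x^2 to reach normal form y'' + P_1(x) y' + P_2(x) y = 0 with P_1(x) = -1 and P_2(x) = 3/x - 12/x^2.
x = 0 is a singular point because the y-coefficient 3/x - 12/x^2 has a pole at x = 0.
It is a regular singular point because x P_1(x) = p(x) = -x and x^2 P_2(x) = q(x) = 3x - 12 are polynomials, hence analytic at x = 0.
p(0) = 0,  q(0) = -12.
Indicial equation: r(r-1) + p(0) r + q(0) = 0, i.e. r^2 + (p(0) - 1) r + q(0) = 0, i.e. r^2 - 1 r - 12 = 0.
Discriminant: (-1)^2 - 4(-12) = 49, so r = (1 ± 7)/2.
Solving: r_1 = 4, r_2 = -3.

indicial: r^2 - 1 r - 12 = 0; roots r_1 = 4, r_2 = -3


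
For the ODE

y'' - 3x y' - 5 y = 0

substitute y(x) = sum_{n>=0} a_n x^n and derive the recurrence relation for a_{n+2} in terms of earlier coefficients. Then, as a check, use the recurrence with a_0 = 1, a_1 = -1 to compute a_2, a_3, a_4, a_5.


Substitute y = sum_n a_n x^n.
y''(x) has coefficient (n+2)(n+1) a_{n+2} at x^n;
-3 x y'(x) has coefficient -3 n a_n at x^n (shift);
-5 y(x) has coefficient -5 a_n at x^n.
Matching x^n: (n+2)(n+1) a_{n+2} + (-3n - 5) a_n = 0.
Thus a_{n+2} = (3n + 5) / ((n+1)(n+2)) * a_n.

Check with a_0 = 1, a_1 = -1 (apply the recurrence for n = 0, 1, 2, 3): a_0 = 1, a_1 = -1, a_2 = 5/2, a_3 = -4/3, a_4 = 55/24, a_5 = -14/15.

a_(n+2) = (3n + 5) / ((n+1)(n+2)) * a_n; check: a_0 = 1, a_1 = -1, a_2 = 5/2, a_3 = -4/3, a_4 = 55/24, a_5 = -14/15


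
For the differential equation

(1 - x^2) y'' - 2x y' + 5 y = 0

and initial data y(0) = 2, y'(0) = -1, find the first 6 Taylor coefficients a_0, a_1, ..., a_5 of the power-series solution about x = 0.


Ansatz: y(x) = sum_{n>=0} a_n x^n, so y'(x) = sum_{n>=1} n a_n x^(n-1) and y''(x) = sum_{n>=2} n(n-1) a_n x^(n-2).
Substitute into P(x) y'' + Q(x) y' + R(x) y = 0 with P(x) = 1 - x^2, Q(x) = -2x, R(x) = 5, and match powers of x.
Initial conditions: a_0 = 2, a_1 = -1.
Setting the coefficient of each power of x to zero and solving order by order (substituting the coefficients already found):
  x^0: 2 a_2 + 5 a_0 = 0  ->  2 a_2 = -5 a_0 = -10  ->  a_2 = -5
  x^1: 6 a_3 + 3 a_1 = 0  ->  6 a_3 = -3 a_1 = 3  ->  a_3 = 1/2
  x^2: 12 a_4 - a_2 = 0  ->  12 a_4 = a_2 = -5  ->  a_4 = -5/12
  x^3: 20 a_5 - 7 a_3 = 0  ->  20 a_5 = 7 a_3 = 7/2  ->  a_5 = 7/40
Truncated series: y(x) = 2 - x - 5 x^2 + (1/2) x^3 - (5/12) x^4 + (7/40) x^5 + O(x^6).

a_0 = 2; a_1 = -1; a_2 = -5; a_3 = 1/2; a_4 = -5/12; a_5 = 7/40


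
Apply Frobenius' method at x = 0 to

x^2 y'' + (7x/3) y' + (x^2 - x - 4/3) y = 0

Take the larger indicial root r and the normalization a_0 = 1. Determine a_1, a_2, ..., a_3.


Write in Frobenius form y'' + (p(x)/x) y' + (q(x)/x^2) y = 0:
  p(x) = 7/3,  q(x) = x^2 - x - 4/3.
Indicial equation: r(r-1) + (7/3) r + (-4/3) = 0 -> roots r_1 = 2/3, r_2 = -2.
Take r = r_1 = 2/3. Let y(x) = x^r sum_{n>=0} a_n x^n with a_0 = 1.
Substitute y = x^r sum a_n x^n and match x^{r+n}. The recurrence is
  D(n) a_n - 1 a_{n-1} + 1 a_{n-2} = 0,  where D(n) = (r+n)(r+n-1) + (7/3)(r+n) + (-4/3).
  a_n = [1 a_{n-1} - 1 a_{n-2}] / D(n).
Since the indicial polynomial factors as (r - r_1)(r - r_2), D(n) = (r_1 + n - r_1)(r_1 + n - r_2) = n(n + 8/3).
Evaluating step by step (a_0 = 1):
  n = 1: D(1) = 1(1 + 8/3) = 11/3; numerator = 1(1) = 1; a_1 = (1)/(11/3) = 3/11
  n = 2: D(2) = 2(2 + 8/3) = 28/3; numerator = 1(3/11) - 1(1) = -8/11; a_2 = (-8/11)/(28/3) = -6/77
  n = 3: D(3) = 3(3 + 8/3) = 17; numerator = 1(-6/77) - 1(3/11) = -27/77; a_3 = (-27/77)/(17) = -27/1309

r = 2/3; a_0 = 1; a_1 = 3/11; a_2 = -6/77; a_3 = -27/1309


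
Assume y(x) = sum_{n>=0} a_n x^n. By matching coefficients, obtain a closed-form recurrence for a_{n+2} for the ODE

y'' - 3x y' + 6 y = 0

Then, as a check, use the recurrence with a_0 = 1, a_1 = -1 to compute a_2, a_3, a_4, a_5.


Substitute y = sum_n a_n x^n.
y''(x) has coefficient (n+2)(n+1) a_{n+2} at x^n;
-3 x y'(x) has coefficient -3 n a_n at x^n (shift);
6 y(x) has coefficient 6 a_n at x^n.
Matching x^n: (n+2)(n+1) a_{n+2} + (-3n + 6) a_n = 0.
Thus a_{n+2} = (3n - 6) / ((n+1)(n+2)) * a_n.

Check with a_0 = 1, a_1 = -1 (apply the recurrence for n = 0, 1, 2, 3): a_0 = 1, a_1 = -1, a_2 = -3, a_3 = 1/2, a_4 = 0, a_5 = 3/40.

a_(n+2) = (3n - 6) / ((n+1)(n+2)) * a_n; check: a_0 = 1, a_1 = -1, a_2 = -3, a_3 = 1/2, a_4 = 0, a_5 = 3/40


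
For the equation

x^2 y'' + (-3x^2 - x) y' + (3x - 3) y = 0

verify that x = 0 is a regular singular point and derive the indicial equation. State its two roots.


Divide by x^2 to reach normal form y'' + P_1(x) y' + P_2(x) y = 0 with P_1(x) = -3 - 1/x and P_2(x) = 3/x - 3/x^2.
x = 0 is a singular point because the y'-coefficient -3 - 1/x has a pole at x = 0 and the y-coefficient 3/x - 3/x^2 has a pole at x = 0.
It is a regular singular point because x P_1(x) = p(x) = -3x - 1 and x^2 P_2(x) = q(x) = 3x - 3 are polynomials, hence analytic at x = 0.
p(0) = -1,  q(0) = -3.
Indicial equation: r(r-1) + p(0) r + q(0) = 0, i.e. r^2 + (p(0) - 1) r + q(0) = 0, i.e. r^2 - 2 r - 3 = 0.
Discriminant: (-2)^2 - 4(-3) = 16, so r = (2 ± 4)/2.
Solving: r_1 = 3, r_2 = -1.

indicial: r^2 - 2 r - 3 = 0; roots r_1 = 3, r_2 = -1


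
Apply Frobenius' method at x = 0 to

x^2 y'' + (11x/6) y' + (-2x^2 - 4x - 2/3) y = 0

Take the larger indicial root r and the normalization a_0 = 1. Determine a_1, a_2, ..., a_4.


Write in Frobenius form y'' + (p(x)/x) y' + (q(x)/x^2) y = 0:
  p(x) = 11/6,  q(x) = -2x^2 - 4x - 2/3.
Indicial equation: r(r-1) + (11/6) r + (-2/3) = 0 -> roots r_1 = 1/2, r_2 = -4/3.
Take r = r_1 = 1/2. Let y(x) = x^r sum_{n>=0} a_n x^n with a_0 = 1.
Substitute y = x^r sum a_n x^n and match x^{r+n}. The recurrence is
  D(n) a_n - 4 a_{n-1} - 2 a_{n-2} = 0,  where D(n) = (r+n)(r+n-1) + (11/6)(r+n) + (-2/3).
  a_n = [4 a_{n-1} + 2 a_{n-2}] / D(n).
Since the indicial polynomial factors as (r - r_1)(r - r_2), D(n) = (r_1 + n - r_1)(r_1 + n - r_2) = n(n + 11/6).
Evaluating step by step (a_0 = 1):
  n = 1: D(1) = 1(1 + 11/6) = 17/6; numerator = 4(1) = 4; a_1 = (4)/(17/6) = 24/17
  n = 2: D(2) = 2(2 + 11/6) = 23/3; numerator = 4(24/17) + 2(1) = 130/17; a_2 = (130/17)/(23/3) = 390/391
  n = 3: D(3) = 3(3 + 11/6) = 29/2; numerator = 4(390/391) + 2(24/17) = 2664/391; a_3 = (2664/391)/(29/2) = 5328/11339
  n = 4: D(4) = 4(4 + 11/6) = 70/3; numerator = 4(5328/11339) + 2(390/391) = 43932/11339; a_4 = (43932/11339)/(70/3) = 9414/56695

r = 1/2; a_0 = 1; a_1 = 24/17; a_2 = 390/391; a_3 = 5328/11339; a_4 = 9414/56695


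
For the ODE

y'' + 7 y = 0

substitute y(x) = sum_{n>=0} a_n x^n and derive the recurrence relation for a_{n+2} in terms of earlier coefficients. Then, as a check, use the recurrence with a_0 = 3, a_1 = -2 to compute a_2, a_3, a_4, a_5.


Substitute y = sum_n a_n x^n into y'' + (const) y = 0.
y''(x) = sum_{n>=0} (n+2)(n+1) a_{n+2} x^n.
The ODE becomes sum_n [(n+2)(n+1) a_{n+2} + 7 a_n] x^n = 0.
Setting each coefficient to zero gives the recurrence:
  (n+2)(n+1) a_{n+2} + 7 a_n = 0,
  a_{n+2} = -7 / ((n+1)(n+2)) a_n.

Check with a_0 = 3, a_1 = -2 (apply the recurrence for n = 0, 1, 2, 3): a_0 = 3, a_1 = -2, a_2 = -21/2, a_3 = 7/3, a_4 = 49/8, a_5 = -49/60.

a_{n+2} = -7/((n+1)(n+2)) * a_n; check: a_0 = 3, a_1 = -2, a_2 = -21/2, a_3 = 7/3, a_4 = 49/8, a_5 = -49/60


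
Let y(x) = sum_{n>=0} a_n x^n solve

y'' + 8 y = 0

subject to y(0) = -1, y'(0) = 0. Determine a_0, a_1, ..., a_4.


Ansatz: y(x) = sum_{n>=0} a_n x^n, so y'(x) = sum_{n>=1} n a_n x^(n-1) and y''(x) = sum_{n>=2} n(n-1) a_n x^(n-2).
Substitute into P(x) y'' + Q(x) y' + R(x) y = 0 with P(x) = 1, Q(x) = 0, R(x) = 8, and match powers of x.
Initial conditions: a_0 = -1, a_1 = 0.
Setting the coefficient of each power of x to zero and solving order by order (substituting the coefficients already found):
  x^0: 2 a_2 + 8 a_0 = 0  ->  2 a_2 = -8 a_0 = 8  ->  a_2 = 4
  x^1: 6 a_3 + 8 a_1 = 0  ->  6 a_3 = -8 a_1 = 0  ->  a_3 = 0
  x^2: 12 a_4 + 8 a_2 = 0  ->  12 a_4 = -8 a_2 = -32  ->  a_4 = -8/3
Truncated series: y(x) = -1 + 4 x^2 - (8/3) x^4 + O(x^5).

a_0 = -1; a_1 = 0; a_2 = 4; a_3 = 0; a_4 = -8/3


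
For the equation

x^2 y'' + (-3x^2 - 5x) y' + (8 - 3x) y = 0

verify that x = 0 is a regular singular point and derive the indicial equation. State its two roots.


Divide by x^2 to reach normal form y'' + P_1(x) y' + P_2(x) y = 0 with P_1(x) = -3 - 5/x and P_2(x) = -3/x + 8/x^2.
x = 0 is a singular point because the y'-coefficient -3 - 5/x has a pole at x = 0 and the y-coefficient -3/x + 8/x^2 has a pole at x = 0.
It is a regular singular point because x P_1(x) = p(x) = -3x - 5 and x^2 P_2(x) = q(x) = 8 - 3x are polynomials, hence analytic at x = 0.
p(0) = -5,  q(0) = 8.
Indicial equation: r(r-1) + p(0) r + q(0) = 0, i.e. r^2 + (p(0) - 1) r + q(0) = 0, i.e. r^2 - 6 r + 8 = 0.
Discriminant: (-6)^2 - 4(8) = 4, so r = (6 ± 2)/2.
Solving: r_1 = 4, r_2 = 2.

indicial: r^2 - 6 r + 8 = 0; roots r_1 = 4, r_2 = 2


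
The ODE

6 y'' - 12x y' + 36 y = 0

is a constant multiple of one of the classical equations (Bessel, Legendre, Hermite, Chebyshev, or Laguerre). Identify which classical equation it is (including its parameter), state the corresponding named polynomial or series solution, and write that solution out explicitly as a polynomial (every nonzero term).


All three coefficients share the factor 6; dividing through by 6 gives  y'' - 2x y' + 6 y = 0.
This matches the Hermite equation y'' - 2x y' + 2n y = 0 with 2n = 6, so n = 3; the polynomial solution is H_3(x).
With y = sum_k a_k x^k, matching x^k gives (k+2)(k+1) a_{k+2} = 2(k - n) a_k = 2(k - 3) a_k. The right side vanishes at k = 3, so the series with the parity of 3 terminates at degree 3.
Standard normalization: leading coefficient of H_n is 2^n, so a_3 = 2^3 = 8. Work downward with a_k = (k+1)(k+2) a_{k+2} / (2(k - n)):
  a_1 = (2)(3)(8) / (2(1 - 3)) = 48/(-4) = -12
Hence H_3(x) = 8 x^3 - 12 x.

H_3(x); series = 8 x^3 - 12 x


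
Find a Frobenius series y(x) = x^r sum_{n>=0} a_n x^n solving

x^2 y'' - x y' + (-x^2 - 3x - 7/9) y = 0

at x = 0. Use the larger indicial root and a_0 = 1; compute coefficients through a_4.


Write in Frobenius form y'' + (p(x)/x) y' + (q(x)/x^2) y = 0:
  p(x) = -1,  q(x) = -x^2 - 3x - 7/9.
Indicial equation: r(r-1) + (-1) r + (-7/9) = 0 -> roots r_1 = 7/3, r_2 = -1/3.
Take r = r_1 = 7/3. Let y(x) = x^r sum_{n>=0} a_n x^n with a_0 = 1.
Substitute y = x^r sum a_n x^n and match x^{r+n}. The recurrence is
  D(n) a_n - 3 a_{n-1} - 1 a_{n-2} = 0,  where D(n) = (r+n)(r+n-1) + (-1)(r+n) + (-7/9).
  a_n = [3 a_{n-1} + 1 a_{n-2}] / D(n).
Since the indicial polynomial factors as (r - r_1)(r - r_2), D(n) = (r_1 + n - r_1)(r_1 + n - r_2) = n(n + 8/3).
Evaluating step by step (a_0 = 1):
  n = 1: D(1) = 1(1 + 8/3) = 11/3; numerator = 3(1) = 3; a_1 = (3)/(11/3) = 9/11
  n = 2: D(2) = 2(2 + 8/3) = 28/3; numerator = 3(9/11) + 1(1) = 38/11; a_2 = (38/11)/(28/3) = 57/154
  n = 3: D(3) = 3(3 + 8/3) = 17; numerator = 3(57/154) + 1(9/11) = 27/14; a_3 = (27/14)/(17) = 27/238
  n = 4: D(4) = 4(4 + 8/3) = 80/3; numerator = 3(27/238) + 1(57/154) = 930/1309; a_4 = (930/1309)/(80/3) = 279/10472

r = 7/3; a_0 = 1; a_1 = 9/11; a_2 = 57/154; a_3 = 27/238; a_4 = 279/10472


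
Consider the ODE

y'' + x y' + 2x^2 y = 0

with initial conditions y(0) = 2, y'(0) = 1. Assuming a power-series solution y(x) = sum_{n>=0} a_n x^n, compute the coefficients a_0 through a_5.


Ansatz: y(x) = sum_{n>=0} a_n x^n, so y'(x) = sum_{n>=1} n a_n x^(n-1) and y''(x) = sum_{n>=2} n(n-1) a_n x^(n-2).
Substitute into P(x) y'' + Q(x) y' + R(x) y = 0 with P(x) = 1, Q(x) = x, R(x) = 2x^2, and match powers of x.
Initial conditions: a_0 = 2, a_1 = 1.
Setting the coefficient of each power of x to zero and solving order by order (substituting the coefficients already found):
  x^0: 2 a_2 = 0  ->  a_2 = 0
  x^1: 6 a_3 + a_1 = 0  ->  6 a_3 = -a_1 = -1  ->  a_3 = -1/6
  x^2: 12 a_4 + 2 a_2 + 2 a_0 = 0  ->  12 a_4 = -2 a_2 - 2 a_0 = -4  ->  a_4 = -1/3
  x^3: 20 a_5 + 3 a_3 + 2 a_1 = 0  ->  20 a_5 = -3 a_3 - 2 a_1 = -3/2  ->  a_5 = -3/40
Truncated series: y(x) = 2 + x - (1/6) x^3 - (1/3) x^4 - (3/40) x^5 + O(x^6).

a_0 = 2; a_1 = 1; a_2 = 0; a_3 = -1/6; a_4 = -1/3; a_5 = -3/40


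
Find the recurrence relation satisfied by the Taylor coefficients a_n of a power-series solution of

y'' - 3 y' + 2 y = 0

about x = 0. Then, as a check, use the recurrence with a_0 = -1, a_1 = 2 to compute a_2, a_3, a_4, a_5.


Substitute y = sum_n a_n x^n.
y''(x) has coefficient (n+2)(n+1) a_{n+2} at x^n;
-3 y'(x) has coefficient -3 (n+1) a_{n+1} at x^n;
2 y(x) has coefficient 2 a_n at x^n.
Matching x^n: (n+2)(n+1) a_{n+2} - 3 (n+1) a_{n+1} + 2 a_n = 0.
Thus a_{n+2} = [3 (n+1) a_{n+1} - 2 a_n] / ((n+1)(n+2)).

Check with a_0 = -1, a_1 = 2 (apply the recurrence for n = 0, 1, 2, 3): a_0 = -1, a_1 = 2, a_2 = 4, a_3 = 10/3, a_4 = 11/6, a_5 = 23/30.

a_(n+2) = [3 (n+1) a_(n+1) - 2 a_n] / ((n+1)(n+2)); check: a_0 = -1, a_1 = 2, a_2 = 4, a_3 = 10/3, a_4 = 11/6, a_5 = 23/30


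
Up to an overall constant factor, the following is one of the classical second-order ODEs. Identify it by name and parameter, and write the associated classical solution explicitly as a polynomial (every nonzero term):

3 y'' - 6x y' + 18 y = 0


All three coefficients share the factor 3; dividing through by 3 gives  y'' - 2x y' + 6 y = 0.
This matches the Hermite equation y'' - 2x y' + 2n y = 0 with 2n = 6, so n = 3; the polynomial solution is H_3(x).
With y = sum_k a_k x^k, matching x^k gives (k+2)(k+1) a_{k+2} = 2(k - n) a_k = 2(k - 3) a_k. The right side vanishes at k = 3, so the series with the parity of 3 terminates at degree 3.
Standard normalization: leading coefficient of H_n is 2^n, so a_3 = 2^3 = 8. Work downward with a_k = (k+1)(k+2) a_{k+2} / (2(k - n)):
  a_1 = (2)(3)(8) / (2(1 - 3)) = 48/(-4) = -12
Hence H_3(x) = 8 x^3 - 12 x.

H_3(x); series = 8 x^3 - 12 x


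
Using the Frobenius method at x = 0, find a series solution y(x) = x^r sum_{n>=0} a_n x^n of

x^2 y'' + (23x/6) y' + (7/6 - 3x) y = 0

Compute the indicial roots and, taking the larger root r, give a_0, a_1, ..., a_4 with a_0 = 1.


Write in Frobenius form y'' + (p(x)/x) y' + (q(x)/x^2) y = 0:
  p(x) = 23/6,  q(x) = 7/6 - 3x.
Indicial equation: r(r-1) + (23/6) r + (7/6) = 0 -> roots r_1 = -1/2, r_2 = -7/3.
Take r = r_1 = -1/2. Let y(x) = x^r sum_{n>=0} a_n x^n with a_0 = 1.
Substitute y = x^r sum a_n x^n and match x^{r+n}. The recurrence is
  D(n) a_n - 3 a_{n-1} = 0,  where D(n) = (r+n)(r+n-1) + (23/6)(r+n) + (7/6).
  a_n = 3 / D(n) * a_{n-1}.
Since the indicial polynomial factors as (r - r_1)(r - r_2), D(n) = (r_1 + n - r_1)(r_1 + n - r_2) = n(n + 11/6).
Evaluating step by step (a_0 = 1):
  n = 1: D(1) = 1(1 + 11/6) = 17/6; numerator = 3(1) = 3; a_1 = (3)/(17/6) = 18/17
  n = 2: D(2) = 2(2 + 11/6) = 23/3; numerator = 3(18/17) = 54/17; a_2 = (54/17)/(23/3) = 162/391
  n = 3: D(3) = 3(3 + 11/6) = 29/2; numerator = 3(162/391) = 486/391; a_3 = (486/391)/(29/2) = 972/11339
  n = 4: D(4) = 4(4 + 11/6) = 70/3; numerator = 3(972/11339) = 2916/11339; a_4 = (2916/11339)/(70/3) = 4374/396865

r = -1/2; a_0 = 1; a_1 = 18/17; a_2 = 162/391; a_3 = 972/11339; a_4 = 4374/396865


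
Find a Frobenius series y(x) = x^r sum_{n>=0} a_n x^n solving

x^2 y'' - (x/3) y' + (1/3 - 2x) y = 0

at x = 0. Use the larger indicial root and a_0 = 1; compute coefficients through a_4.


Write in Frobenius form y'' + (p(x)/x) y' + (q(x)/x^2) y = 0:
  p(x) = -1/3,  q(x) = 1/3 - 2x.
Indicial equation: r(r-1) + (-1/3) r + (1/3) = 0 -> roots r_1 = 1, r_2 = 1/3.
Take r = r_1 = 1. Let y(x) = x^r sum_{n>=0} a_n x^n with a_0 = 1.
Substitute y = x^r sum a_n x^n and match x^{r+n}. The recurrence is
  D(n) a_n - 2 a_{n-1} = 0,  where D(n) = (r+n)(r+n-1) + (-1/3)(r+n) + (1/3).
  a_n = 2 / D(n) * a_{n-1}.
Since the indicial polynomial factors as (r - r_1)(r - r_2), D(n) = (r_1 + n - r_1)(r_1 + n - r_2) = n(n + 2/3).
Evaluating step by step (a_0 = 1):
  n = 1: D(1) = 1(1 + 2/3) = 5/3; numerator = 2(1) = 2; a_1 = (2)/(5/3) = 6/5
  n = 2: D(2) = 2(2 + 2/3) = 16/3; numerator = 2(6/5) = 12/5; a_2 = (12/5)/(16/3) = 9/20
  n = 3: D(3) = 3(3 + 2/3) = 11; numerator = 2(9/20) = 9/10; a_3 = (9/10)/(11) = 9/110
  n = 4: D(4) = 4(4 + 2/3) = 56/3; numerator = 2(9/110) = 9/55; a_4 = (9/55)/(56/3) = 27/3080

r = 1; a_0 = 1; a_1 = 6/5; a_2 = 9/20; a_3 = 9/110; a_4 = 27/3080


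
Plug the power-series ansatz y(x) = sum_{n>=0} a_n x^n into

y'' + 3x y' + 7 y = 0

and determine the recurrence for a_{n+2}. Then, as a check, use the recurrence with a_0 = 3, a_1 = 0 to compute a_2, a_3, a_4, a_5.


Substitute y = sum_n a_n x^n.
y''(x) has coefficient (n+2)(n+1) a_{n+2} at x^n;
3 x y'(x) has coefficient 3 n a_n at x^n (shift);
7 y(x) has coefficient 7 a_n at x^n.
Matching x^n: (n+2)(n+1) a_{n+2} + (3n + 7) a_n = 0.
Thus a_{n+2} = (-3n - 7) / ((n+1)(n+2)) * a_n.

Check with a_0 = 3, a_1 = 0 (apply the recurrence for n = 0, 1, 2, 3): a_0 = 3, a_1 = 0, a_2 = -21/2, a_3 = 0, a_4 = 91/8, a_5 = 0.

a_(n+2) = (-3n - 7) / ((n+1)(n+2)) * a_n; check: a_0 = 3, a_1 = 0, a_2 = -21/2, a_3 = 0, a_4 = 91/8, a_5 = 0


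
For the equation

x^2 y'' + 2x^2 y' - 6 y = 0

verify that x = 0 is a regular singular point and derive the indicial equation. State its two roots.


Divide by x^2 to reach normal form y'' + P_1(x) y' + P_2(x) y = 0 with P_1(x) = 2 and P_2(x) = -6/x^2.
x = 0 is a singular point because the y-coefficient -6/x^2 has a pole at x = 0.
It is a regular singular point because x P_1(x) = p(x) = 2x and x^2 P_2(x) = q(x) = -6 are polynomials, hence analytic at x = 0.
p(0) = 0,  q(0) = -6.
Indicial equation: r(r-1) + p(0) r + q(0) = 0, i.e. r^2 + (p(0) - 1) r + q(0) = 0, i.e. r^2 - 1 r - 6 = 0.
Discriminant: (-1)^2 - 4(-6) = 25, so r = (1 ± 5)/2.
Solving: r_1 = 3, r_2 = -2.

indicial: r^2 - 1 r - 6 = 0; roots r_1 = 3, r_2 = -2


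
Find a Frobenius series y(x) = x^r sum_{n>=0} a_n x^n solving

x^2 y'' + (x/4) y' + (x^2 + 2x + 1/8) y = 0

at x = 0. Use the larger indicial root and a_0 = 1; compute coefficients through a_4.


Write in Frobenius form y'' + (p(x)/x) y' + (q(x)/x^2) y = 0:
  p(x) = 1/4,  q(x) = x^2 + 2x + 1/8.
Indicial equation: r(r-1) + (1/4) r + (1/8) = 0 -> roots r_1 = 1/2, r_2 = 1/4.
Take r = r_1 = 1/2. Let y(x) = x^r sum_{n>=0} a_n x^n with a_0 = 1.
Substitute y = x^r sum a_n x^n and match x^{r+n}. The recurrence is
  D(n) a_n + 2 a_{n-1} + 1 a_{n-2} = 0,  where D(n) = (r+n)(r+n-1) + (1/4)(r+n) + (1/8).
  a_n = [-2 a_{n-1} - 1 a_{n-2}] / D(n).
Since the indicial polynomial factors as (r - r_1)(r - r_2), D(n) = (r_1 + n - r_1)(r_1 + n - r_2) = n(n + 1/4).
Evaluating step by step (a_0 = 1):
  n = 1: D(1) = 1(1 + 1/4) = 5/4; numerator = -2(1) = -2; a_1 = (-2)/(5/4) = -8/5
  n = 2: D(2) = 2(2 + 1/4) = 9/2; numerator = -2(-8/5) - 1(1) = 11/5; a_2 = (11/5)/(9/2) = 22/45
  n = 3: D(3) = 3(3 + 1/4) = 39/4; numerator = -2(22/45) - 1(-8/5) = 28/45; a_3 = (28/45)/(39/4) = 112/1755
  n = 4: D(4) = 4(4 + 1/4) = 17; numerator = -2(112/1755) - 1(22/45) = -1082/1755; a_4 = (-1082/1755)/(17) = -1082/29835

r = 1/2; a_0 = 1; a_1 = -8/5; a_2 = 22/45; a_3 = 112/1755; a_4 = -1082/29835


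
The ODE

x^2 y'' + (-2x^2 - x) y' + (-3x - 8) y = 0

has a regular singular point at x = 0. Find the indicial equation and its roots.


Divide by x^2 to reach normal form y'' + P_1(x) y' + P_2(x) y = 0 with P_1(x) = -2 - 1/x and P_2(x) = -3/x - 8/x^2.
x = 0 is a singular point because the y'-coefficient -2 - 1/x has a pole at x = 0 and the y-coefficient -3/x - 8/x^2 has a pole at x = 0.
It is a regular singular point because x P_1(x) = p(x) = -2x - 1 and x^2 P_2(x) = q(x) = -3x - 8 are polynomials, hence analytic at x = 0.
p(0) = -1,  q(0) = -8.
Indicial equation: r(r-1) + p(0) r + q(0) = 0, i.e. r^2 + (p(0) - 1) r + q(0) = 0, i.e. r^2 - 2 r - 8 = 0.
Discriminant: (-2)^2 - 4(-8) = 36, so r = (2 ± 6)/2.
Solving: r_1 = 4, r_2 = -2.

indicial: r^2 - 2 r - 8 = 0; roots r_1 = 4, r_2 = -2


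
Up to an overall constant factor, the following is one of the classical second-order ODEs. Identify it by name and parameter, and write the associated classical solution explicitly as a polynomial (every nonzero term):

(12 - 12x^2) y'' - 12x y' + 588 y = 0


All three coefficients share the factor 12; dividing through by 12 gives  (1 - x^2) y'' - x y' + 49 y = 0.
This matches the Chebyshev equation (1 - x^2) y'' - x y' + n^2 y = 0 (note the -x y' term, not -2x y') with n^2 = 49, so n = 7; the polynomial solution is T_7(x).
With y = sum_k a_k x^k, matching x^k gives (k+2)(k+1) a_{k+2} = (k^2 - n^2) a_k = (k - 7)(k + 7) a_k. The right side vanishes at k = 7, so the series with the parity of 7 terminates at degree 7.
Standard normalization: leading coefficient of T_n is 2^(n-1), so a_7 = 2^6 = 64. Work downward with a_k = (k+1)(k+2) a_{k+2} / ((k - 7)(k + 7)):
  a_5 = (6)(7)(64) / ((5 - 7)(5 + 7)) = 2688/(-24) = -112
  a_3 = (4)(5)(-112) / ((3 - 7)(3 + 7)) = -2240/(-40) = 56
  a_1 = (2)(3)(56) / ((1 - 7)(1 + 7)) = 336/(-48) = -7
Hence T_7(x) = 64 x^7 - 112 x^5 + 56 x^3 - 7 x.

T_7(x); series = 64 x^7 - 112 x^5 + 56 x^3 - 7 x


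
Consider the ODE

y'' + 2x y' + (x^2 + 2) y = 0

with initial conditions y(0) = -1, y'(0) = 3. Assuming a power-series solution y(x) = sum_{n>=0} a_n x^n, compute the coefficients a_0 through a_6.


Ansatz: y(x) = sum_{n>=0} a_n x^n, so y'(x) = sum_{n>=1} n a_n x^(n-1) and y''(x) = sum_{n>=2} n(n-1) a_n x^(n-2).
Substitute into P(x) y'' + Q(x) y' + R(x) y = 0 with P(x) = 1, Q(x) = 2x, R(x) = x^2 + 2, and match powers of x.
Initial conditions: a_0 = -1, a_1 = 3.
Setting the coefficient of each power of x to zero and solving order by order (substituting the coefficients already found):
  x^0: 2 a_2 + 2 a_0 = 0  ->  2 a_2 = -2 a_0 = 2  ->  a_2 = 1
  x^1: 6 a_3 + 4 a_1 = 0  ->  6 a_3 = -4 a_1 = -12  ->  a_3 = -2
  x^2: 12 a_4 + 6 a_2 + a_0 = 0  ->  12 a_4 = -6 a_2 - a_0 = -5  ->  a_4 = -5/12
  x^3: 20 a_5 + 8 a_3 + a_1 = 0  ->  20 a_5 = -8 a_3 - a_1 = 13  ->  a_5 = 13/20
  x^4: 30 a_6 + 10 a_4 + a_2 = 0  ->  30 a_6 = -10 a_4 - a_2 = 19/6  ->  a_6 = 19/180
Truncated series: y(x) = -1 + 3 x + x^2 - 2 x^3 - (5/12) x^4 + (13/20) x^5 + (19/180) x^6 + O(x^7).

a_0 = -1; a_1 = 3; a_2 = 1; a_3 = -2; a_4 = -5/12; a_5 = 13/20; a_6 = 19/180


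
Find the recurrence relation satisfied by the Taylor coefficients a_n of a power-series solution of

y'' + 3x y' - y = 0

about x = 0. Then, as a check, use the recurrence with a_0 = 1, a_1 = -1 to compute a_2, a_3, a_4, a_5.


Substitute y = sum_n a_n x^n.
y''(x) has coefficient (n+2)(n+1) a_{n+2} at x^n;
3 x y'(x) has coefficient 3 n a_n at x^n (shift);
-y(x) has coefficient -1 a_n at x^n.
Matching x^n: (n+2)(n+1) a_{n+2} + (3n - 1) a_n = 0.
Thus a_{n+2} = (-3n + 1) / ((n+1)(n+2)) * a_n.

Check with a_0 = 1, a_1 = -1 (apply the recurrence for n = 0, 1, 2, 3): a_0 = 1, a_1 = -1, a_2 = 1/2, a_3 = 1/3, a_4 = -5/24, a_5 = -2/15.

a_(n+2) = (-3n + 1) / ((n+1)(n+2)) * a_n; check: a_0 = 1, a_1 = -1, a_2 = 1/2, a_3 = 1/3, a_4 = -5/24, a_5 = -2/15


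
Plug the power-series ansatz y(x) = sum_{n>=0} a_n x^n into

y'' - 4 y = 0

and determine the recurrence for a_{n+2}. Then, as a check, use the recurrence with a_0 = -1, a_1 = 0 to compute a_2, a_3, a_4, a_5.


Substitute y = sum_n a_n x^n into y'' + (const) y = 0.
y''(x) = sum_{n>=0} (n+2)(n+1) a_{n+2} x^n.
The ODE becomes sum_n [(n+2)(n+1) a_{n+2} - 4 a_n] x^n = 0.
Setting each coefficient to zero gives the recurrence:
  (n+2)(n+1) a_{n+2} - 4 a_n = 0,
  a_{n+2} = 4 / ((n+1)(n+2)) a_n.

Check with a_0 = -1, a_1 = 0 (apply the recurrence for n = 0, 1, 2, 3): a_0 = -1, a_1 = 0, a_2 = -2, a_3 = 0, a_4 = -2/3, a_5 = 0.

a_{n+2} = 4/((n+1)(n+2)) * a_n; check: a_0 = -1, a_1 = 0, a_2 = -2, a_3 = 0, a_4 = -2/3, a_5 = 0


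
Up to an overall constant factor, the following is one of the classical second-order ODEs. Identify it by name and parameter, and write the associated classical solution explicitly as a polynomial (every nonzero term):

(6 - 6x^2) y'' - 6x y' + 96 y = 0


All three coefficients share the factor 6; dividing through by 6 gives  (1 - x^2) y'' - x y' + 16 y = 0.
This matches the Chebyshev equation (1 - x^2) y'' - x y' + n^2 y = 0 (note the -x y' term, not -2x y') with n^2 = 16, so n = 4; the polynomial solution is T_4(x).
With y = sum_k a_k x^k, matching x^k gives (k+2)(k+1) a_{k+2} = (k^2 - n^2) a_k = (k - 4)(k + 4) a_k. The right side vanishes at k = 4, so the series with the parity of 4 terminates at degree 4.
Standard normalization: leading coefficient of T_n is 2^(n-1), so a_4 = 2^3 = 8. Work downward with a_k = (k+1)(k+2) a_{k+2} / ((k - 4)(k + 4)):
  a_2 = (3)(4)(8) / ((2 - 4)(2 + 4)) = 96/(-12) = -8
  a_0 = (1)(2)(-8) / ((0 - 4)(0 + 4)) = -16/(-16) = 1
Hence T_4(x) = 8 x^4 - 8 x^2 + 1.

T_4(x); series = 8 x^4 - 8 x^2 + 1


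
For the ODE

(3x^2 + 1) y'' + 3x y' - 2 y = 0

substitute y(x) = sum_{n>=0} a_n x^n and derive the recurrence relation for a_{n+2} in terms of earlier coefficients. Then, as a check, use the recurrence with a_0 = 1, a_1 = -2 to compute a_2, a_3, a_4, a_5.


Substitute y = sum_n a_n x^n.
(1 + 3 x^2) y'' contributes (n+2)(n+1) a_{n+2} + 3 n(n-1) a_n at x^n.
3 x y'(x) contributes 3 n a_n at x^n.
-2 y(x) contributes -2 a_n at x^n.
Matching x^n: (n+2)(n+1) a_{n+2} + (3 n(n-1) + 3 n - 2) a_n = 0.
Thus a_{n+2} = (-3 n(n-1) - 3 n + 2) / ((n+1)(n+2)) * a_n.

Check with a_0 = 1, a_1 = -2 (apply the recurrence for n = 0, 1, 2, 3): a_0 = 1, a_1 = -2, a_2 = 1, a_3 = 1/3, a_4 = -5/6, a_5 = -5/12.

a_(n+2) = (-3 n(n-1) - 3 n + 2) / ((n+1)(n+2)) * a_n; check: a_0 = 1, a_1 = -2, a_2 = 1, a_3 = 1/3, a_4 = -5/6, a_5 = -5/12


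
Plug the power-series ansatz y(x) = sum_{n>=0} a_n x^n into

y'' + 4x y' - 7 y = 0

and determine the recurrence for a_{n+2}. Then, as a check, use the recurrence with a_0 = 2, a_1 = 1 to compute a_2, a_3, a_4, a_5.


Substitute y = sum_n a_n x^n.
y''(x) has coefficient (n+2)(n+1) a_{n+2} at x^n;
4 x y'(x) has coefficient 4 n a_n at x^n (shift);
-7 y(x) has coefficient -7 a_n at x^n.
Matching x^n: (n+2)(n+1) a_{n+2} + (4n - 7) a_n = 0.
Thus a_{n+2} = (-4n + 7) / ((n+1)(n+2)) * a_n.

Check with a_0 = 2, a_1 = 1 (apply the recurrence for n = 0, 1, 2, 3): a_0 = 2, a_1 = 1, a_2 = 7, a_3 = 1/2, a_4 = -7/12, a_5 = -1/8.

a_(n+2) = (-4n + 7) / ((n+1)(n+2)) * a_n; check: a_0 = 2, a_1 = 1, a_2 = 7, a_3 = 1/2, a_4 = -7/12, a_5 = -1/8


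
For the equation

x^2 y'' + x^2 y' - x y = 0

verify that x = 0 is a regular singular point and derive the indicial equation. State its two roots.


Divide by x^2 to reach normal form y'' + P_1(x) y' + P_2(x) y = 0 with P_1(x) = 1 and P_2(x) = -1/x.
x = 0 is a singular point because the y-coefficient -1/x has a pole at x = 0.
It is a regular singular point because x P_1(x) = p(x) = x and x^2 P_2(x) = q(x) = -x are polynomials, hence analytic at x = 0.
p(0) = 0,  q(0) = 0.
Indicial equation: r(r-1) + p(0) r + q(0) = 0, i.e. r^2 + (p(0) - 1) r + q(0) = 0, i.e. r^2 - 1 r = 0.
Discriminant: (-1)^2 - 4(0) = 1, so r = (1 ± 1)/2.
Solving: r_1 = 1, r_2 = 0.

indicial: r^2 - 1 r = 0; roots r_1 = 1, r_2 = 0


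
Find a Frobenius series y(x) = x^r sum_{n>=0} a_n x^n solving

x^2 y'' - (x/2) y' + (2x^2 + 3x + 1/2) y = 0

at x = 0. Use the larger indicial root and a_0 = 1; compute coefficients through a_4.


Write in Frobenius form y'' + (p(x)/x) y' + (q(x)/x^2) y = 0:
  p(x) = -1/2,  q(x) = 2x^2 + 3x + 1/2.
Indicial equation: r(r-1) + (-1/2) r + (1/2) = 0 -> roots r_1 = 1, r_2 = 1/2.
Take r = r_1 = 1. Let y(x) = x^r sum_{n>=0} a_n x^n with a_0 = 1.
Substitute y = x^r sum a_n x^n and match x^{r+n}. The recurrence is
  D(n) a_n + 3 a_{n-1} + 2 a_{n-2} = 0,  where D(n) = (r+n)(r+n-1) + (-1/2)(r+n) + (1/2).
  a_n = [-3 a_{n-1} - 2 a_{n-2}] / D(n).
Since the indicial polynomial factors as (r - r_1)(r - r_2), D(n) = (r_1 + n - r_1)(r_1 + n - r_2) = n(n + 1/2).
Evaluating step by step (a_0 = 1):
  n = 1: D(1) = 1(1 + 1/2) = 3/2; numerator = -3(1) = -3; a_1 = (-3)/(3/2) = -2
  n = 2: D(2) = 2(2 + 1/2) = 5; numerator = -3(-2) - 2(1) = 4; a_2 = (4)/(5) = 4/5
  n = 3: D(3) = 3(3 + 1/2) = 21/2; numerator = -3(4/5) - 2(-2) = 8/5; a_3 = (8/5)/(21/2) = 16/105
  n = 4: D(4) = 4(4 + 1/2) = 18; numerator = -3(16/105) - 2(4/5) = -72/35; a_4 = (-72/35)/(18) = -4/35

r = 1; a_0 = 1; a_1 = -2; a_2 = 4/5; a_3 = 16/105; a_4 = -4/35


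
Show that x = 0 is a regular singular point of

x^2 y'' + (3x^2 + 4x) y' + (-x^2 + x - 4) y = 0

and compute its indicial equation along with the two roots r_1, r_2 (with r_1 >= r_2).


Divide by x^2 to reach normal form y'' + P_1(x) y' + P_2(x) y = 0 with P_1(x) = 3 + 4/x and P_2(x) = -1 + 1/x - 4/x^2.
x = 0 is a singular point because the y'-coefficient 3 + 4/x has a pole at x = 0 and the y-coefficient -1 + 1/x - 4/x^2 has a pole at x = 0.
It is a regular singular point because x P_1(x) = p(x) = 3x + 4 and x^2 P_2(x) = q(x) = -x^2 + x - 4 are polynomials, hence analytic at x = 0.
p(0) = 4,  q(0) = -4.
Indicial equation: r(r-1) + p(0) r + q(0) = 0, i.e. r^2 + (p(0) - 1) r + q(0) = 0, i.e. r^2 + 3 r - 4 = 0.
Discriminant: (3)^2 - 4(-4) = 25, so r = (-3 ± 5)/2.
Solving: r_1 = 1, r_2 = -4.

indicial: r^2 + 3 r - 4 = 0; roots r_1 = 1, r_2 = -4


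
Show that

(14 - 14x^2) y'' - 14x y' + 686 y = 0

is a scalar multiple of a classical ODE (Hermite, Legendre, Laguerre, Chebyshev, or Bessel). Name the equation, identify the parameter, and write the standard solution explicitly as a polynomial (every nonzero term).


All three coefficients share the factor 14; dividing through by 14 gives  (1 - x^2) y'' - x y' + 49 y = 0.
This matches the Chebyshev equation (1 - x^2) y'' - x y' + n^2 y = 0 (note the -x y' term, not -2x y') with n^2 = 49, so n = 7; the polynomial solution is T_7(x).
With y = sum_k a_k x^k, matching x^k gives (k+2)(k+1) a_{k+2} = (k^2 - n^2) a_k = (k - 7)(k + 7) a_k. The right side vanishes at k = 7, so the series with the parity of 7 terminates at degree 7.
Standard normalization: leading coefficient of T_n is 2^(n-1), so a_7 = 2^6 = 64. Work downward with a_k = (k+1)(k+2) a_{k+2} / ((k - 7)(k + 7)):
  a_5 = (6)(7)(64) / ((5 - 7)(5 + 7)) = 2688/(-24) = -112
  a_3 = (4)(5)(-112) / ((3 - 7)(3 + 7)) = -2240/(-40) = 56
  a_1 = (2)(3)(56) / ((1 - 7)(1 + 7)) = 336/(-48) = -7
Hence T_7(x) = 64 x^7 - 112 x^5 + 56 x^3 - 7 x.

T_7(x); series = 64 x^7 - 112 x^5 + 56 x^3 - 7 x


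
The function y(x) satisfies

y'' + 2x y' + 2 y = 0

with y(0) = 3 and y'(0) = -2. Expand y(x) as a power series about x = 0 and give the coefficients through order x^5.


Ansatz: y(x) = sum_{n>=0} a_n x^n, so y'(x) = sum_{n>=1} n a_n x^(n-1) and y''(x) = sum_{n>=2} n(n-1) a_n x^(n-2).
Substitute into P(x) y'' + Q(x) y' + R(x) y = 0 with P(x) = 1, Q(x) = 2x, R(x) = 2, and match powers of x.
Initial conditions: a_0 = 3, a_1 = -2.
Setting the coefficient of each power of x to zero and solving order by order (substituting the coefficients already found):
  x^0: 2 a_2 + 2 a_0 = 0  ->  2 a_2 = -2 a_0 = -6  ->  a_2 = -3
  x^1: 6 a_3 + 4 a_1 = 0  ->  6 a_3 = -4 a_1 = 8  ->  a_3 = 4/3
  x^2: 12 a_4 + 6 a_2 = 0  ->  12 a_4 = -6 a_2 = 18  ->  a_4 = 3/2
  x^3: 20 a_5 + 8 a_3 = 0  ->  20 a_5 = -8 a_3 = -32/3  ->  a_5 = -8/15
Truncated series: y(x) = 3 - 2 x - 3 x^2 + (4/3) x^3 + (3/2) x^4 - (8/15) x^5 + O(x^6).

a_0 = 3; a_1 = -2; a_2 = -3; a_3 = 4/3; a_4 = 3/2; a_5 = -8/15


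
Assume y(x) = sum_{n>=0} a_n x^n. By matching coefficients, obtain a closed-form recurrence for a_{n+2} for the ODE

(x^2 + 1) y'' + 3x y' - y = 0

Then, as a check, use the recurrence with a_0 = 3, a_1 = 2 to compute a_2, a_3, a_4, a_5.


Substitute y = sum_n a_n x^n.
(1 + 1 x^2) y'' contributes (n+2)(n+1) a_{n+2} + n(n-1) a_n at x^n.
3 x y'(x) contributes 3 n a_n at x^n.
-y(x) contributes -1 a_n at x^n.
Matching x^n: (n+2)(n+1) a_{n+2} + (n(n-1) + 3 n - 1) a_n = 0.
Thus a_{n+2} = (-n(n-1) - 3 n + 1) / ((n+1)(n+2)) * a_n.

Check with a_0 = 3, a_1 = 2 (apply the recurrence for n = 0, 1, 2, 3): a_0 = 3, a_1 = 2, a_2 = 3/2, a_3 = -2/3, a_4 = -7/8, a_5 = 7/15.

a_(n+2) = (-n(n-1) - 3 n + 1) / ((n+1)(n+2)) * a_n; check: a_0 = 3, a_1 = 2, a_2 = 3/2, a_3 = -2/3, a_4 = -7/8, a_5 = 7/15
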